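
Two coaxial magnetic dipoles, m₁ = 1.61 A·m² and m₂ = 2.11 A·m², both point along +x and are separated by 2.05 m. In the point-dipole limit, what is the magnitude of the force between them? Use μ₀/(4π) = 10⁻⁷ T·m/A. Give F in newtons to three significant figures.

On-axis B of dipole 1: B = (μ₀/4π)·2m₁/r³. Force on dipole 2: F = m₂·dB/dr.
dB/dr = −(μ₀/4π)·6m₁/r⁴, so |F| = (μ₀/4π)·6m₁m₂/r⁴.
F = 6(10⁻⁷)(1.61)(2.11)/(2.05)⁴ = 1.154×10⁻⁷ N.

F ≈ 1.15×10⁻⁷ N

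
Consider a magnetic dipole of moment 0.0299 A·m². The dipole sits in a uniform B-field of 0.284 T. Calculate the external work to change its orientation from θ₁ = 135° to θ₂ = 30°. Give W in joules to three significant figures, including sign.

W ≈ -0.0134 J

W_ext = ΔU = −mB cosθ₂ + mB cosθ₁ = mB(cosθ₁ − cosθ₂).
W = (0.0299)(0.284)·(cos135° − cos30°) = (0.008492)·(-1.5731) = -0.01336 J.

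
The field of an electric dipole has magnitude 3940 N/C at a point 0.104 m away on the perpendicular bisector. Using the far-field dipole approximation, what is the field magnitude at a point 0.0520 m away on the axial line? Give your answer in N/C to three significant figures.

Dipole fields scale as 1/r³ in the far field.
The axial field is twice the equatorial field at the same r, so the geometry factor is 2/1.
E₂ = E₁ · (2/1) · (r₁/r₂)³ = 3940 · 2 · (0.104/0.0520)³.
(r₁/r₂)³ = (2)³ = 8.
E₂ ≈ 6.304×10⁴ N/C.

E ≈ 6.30×10⁴ N/C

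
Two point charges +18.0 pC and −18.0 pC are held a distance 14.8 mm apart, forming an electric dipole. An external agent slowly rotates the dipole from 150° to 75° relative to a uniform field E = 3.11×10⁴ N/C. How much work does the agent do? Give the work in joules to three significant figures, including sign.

Dipole moment p = qd = (1.80×10⁻¹¹ C)(0.0148 m) = 2.664×10⁻¹³ C·m.
W_ext = ΔU = U(θ₂) − U(θ₁) = −pE cosθ₂ − (−pE cosθ₁) = pE(cosθ₁ − cosθ₂).
W = (2.664×10⁻¹³)(3.11×10⁴)·(cos150° − cos75°) = (8.285×10⁻⁹)·(-1.1248) = -9.319×10⁻⁹ J.

W ≈ -9.32×10⁻⁹ J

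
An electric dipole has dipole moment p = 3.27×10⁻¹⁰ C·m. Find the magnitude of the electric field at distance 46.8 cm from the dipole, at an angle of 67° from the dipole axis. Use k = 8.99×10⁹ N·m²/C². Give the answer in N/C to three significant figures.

E ≈ 34.6 N/C

At angle θ the dipole field magnitude is E = (kp/r³)·√(1 + 3cos²θ).
kp/r³ = (8.99×10⁹)(3.27×10⁻¹⁰) / (0.468)³ = 28.68 N/C.
√(1 + 3cos²67°) = √(1 + 3·0.1527) = √1.4580 ≈ 1.2075.
E ≈ 28.68 × 1.207 = 34.63 N/C.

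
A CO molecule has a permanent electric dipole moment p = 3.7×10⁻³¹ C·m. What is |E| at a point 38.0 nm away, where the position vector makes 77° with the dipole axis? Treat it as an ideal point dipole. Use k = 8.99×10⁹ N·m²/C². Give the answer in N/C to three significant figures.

E ≈ 65.1 N/C

At angle θ the dipole field magnitude is E = (kp/r³)·√(1 + 3cos²θ).
kp/r³ = (8.99×10⁹)(3.70×10⁻³¹) / (3.80×10⁻⁸)³ = 60.62 N/C.
√(1 + 3cos²77°) = √(1 + 3·0.0506) = √1.1518 ≈ 1.0732.
E ≈ 60.62 × 1.073 = 65.06 N/C.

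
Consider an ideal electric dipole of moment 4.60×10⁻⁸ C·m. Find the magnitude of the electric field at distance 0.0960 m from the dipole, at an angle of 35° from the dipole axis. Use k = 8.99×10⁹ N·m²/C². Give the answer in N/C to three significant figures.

E ≈ 8.11×10⁵ N/C

At angle θ the dipole field magnitude is E = (kp/r³)·√(1 + 3cos²θ).
kp/r³ = (8.99×10⁹)(4.60×10⁻⁸) / (0.0960)³ = 4.674×10⁵ N/C.
√(1 + 3cos²35°) = √(1 + 3·0.6710) = √3.0130 ≈ 1.7358.
E ≈ 4.674×10⁵ × 1.736 = 8.113×10⁵ N/C.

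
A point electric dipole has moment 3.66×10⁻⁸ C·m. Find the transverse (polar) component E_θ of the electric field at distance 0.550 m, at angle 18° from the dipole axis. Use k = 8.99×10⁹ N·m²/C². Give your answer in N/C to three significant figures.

E_θ ≈ 611 N/C

For a dipole, E_θ = (kp sinθ)/r³.
kp/r³ = (8.99×10⁹)(3.66×10⁻⁸)/(0.550)³ = 1978 N/C.
E_θ = 1978·sin18° = 611.1 N/C.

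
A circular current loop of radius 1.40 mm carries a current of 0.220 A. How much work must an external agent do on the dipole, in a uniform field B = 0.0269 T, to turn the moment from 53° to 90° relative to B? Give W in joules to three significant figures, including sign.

W ≈ 2.19×10⁻⁸ J

Magnetic moment m = IA = Iπa² = (0.220)·π·(0.00140)² = 1.355×10⁻⁶ A·m².
W_ext = ΔU = −mB cosθ₂ + mB cosθ₁ = mB(cosθ₁ − cosθ₂).
W = (1.355×10⁻⁶)(0.0269)·(cos53° − cos90°) = (3.645×10⁻⁸)·(+0.6018) = 2.194×10⁻⁸ J.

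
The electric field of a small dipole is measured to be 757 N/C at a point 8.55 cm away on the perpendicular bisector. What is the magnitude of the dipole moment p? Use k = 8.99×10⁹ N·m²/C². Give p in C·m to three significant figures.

In the equatorial plane E = kp/r³, so p = Er³/(k).
p = (757)·(0.0855)³ / (8.99×10⁹) = 5.263×10⁻¹¹ C·m.

p ≈ 5.26×10⁻¹¹ C·m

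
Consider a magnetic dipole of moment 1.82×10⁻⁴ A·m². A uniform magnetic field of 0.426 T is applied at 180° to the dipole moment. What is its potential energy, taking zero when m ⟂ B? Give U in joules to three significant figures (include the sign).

U = −m·B = −mB cosθ.
U = −(1.82×10⁻⁴)(0.426)·cos180° = 7.753×10⁻⁵ J.

U ≈ 7.75×10⁻⁵ J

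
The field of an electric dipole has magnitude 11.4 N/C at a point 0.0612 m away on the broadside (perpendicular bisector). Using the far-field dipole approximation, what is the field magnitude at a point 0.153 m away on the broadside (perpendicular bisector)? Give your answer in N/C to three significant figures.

E ≈ 0.730 N/C

Dipole fields scale as 1/r³ in the far field; the geometry is the same at both points.
E₂ = E₁ · (r₁/r₂)³ = 11.4 · (0.0612/0.153)³.
(r₁/r₂)³ = (0.4)³ = 0.064.
E₂ ≈ 0.7296 N/C.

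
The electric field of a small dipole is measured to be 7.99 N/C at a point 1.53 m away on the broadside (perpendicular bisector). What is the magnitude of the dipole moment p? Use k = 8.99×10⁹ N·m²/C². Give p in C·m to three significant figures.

p ≈ 3.18×10⁻⁹ C·m

In the equatorial plane E = kp/r³, so p = Er³/(k).
p = (7.99)·(1.53)³ / (8.99×10⁹) = 3.183×10⁻⁹ C·m.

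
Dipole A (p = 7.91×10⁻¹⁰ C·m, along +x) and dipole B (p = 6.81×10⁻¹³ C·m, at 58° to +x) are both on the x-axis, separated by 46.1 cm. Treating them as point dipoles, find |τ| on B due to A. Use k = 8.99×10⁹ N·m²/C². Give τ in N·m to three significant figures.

τ ≈ 8.38×10⁻¹¹ N·m

The second dipole sits on the axis of the first, so the field there is axial: E₁ = 2kp₁/r³ along +x.
E₁ = 2(8.99×10⁹)(7.91×10⁻¹⁰)/(0.461)³ = 145.2 N/C.
Torque on the second dipole: τ = p₂ E₁ sinθ.
τ = (6.81×10⁻¹³)(145.2)·sin58° = 8.384×10⁻¹¹ N·m.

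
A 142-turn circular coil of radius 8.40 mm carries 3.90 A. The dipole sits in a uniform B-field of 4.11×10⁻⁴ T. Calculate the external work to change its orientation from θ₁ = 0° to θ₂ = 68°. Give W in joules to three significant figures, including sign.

m = NIA = NIπa² = 142·(3.90)·π·(0.00840)² = 0.1228 A·m².
W_ext = ΔU = −mB cosθ₂ + mB cosθ₁ = mB(cosθ₁ − cosθ₂).
W = (0.1228)(4.11×10⁻⁴)·(cos0° − cos68°) = (5.047×10⁻⁵)·(+0.6254) = 3.156×10⁻⁵ J.

W ≈ 3.16×10⁻⁵ J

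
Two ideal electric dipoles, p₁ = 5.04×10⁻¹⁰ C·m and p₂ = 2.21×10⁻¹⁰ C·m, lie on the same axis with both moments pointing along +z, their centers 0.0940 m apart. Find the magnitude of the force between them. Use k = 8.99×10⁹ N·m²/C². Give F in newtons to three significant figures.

On-axis field of dipole 1 at distance r: E = 2kp₁/r³. Force on dipole 2 is F = p₂·dE/dr (gradient along axis).
dE/dr = −6kp₁/r⁴, so |F| = 6kp₁p₂/r⁴ (attractive for aligned moments).
F = 6(8.99×10⁹)(5.04×10⁻¹⁰)(2.21×10⁻¹⁰)/(0.0940)⁴ = 7.695×10⁻⁵ N.

F ≈ 7.70×10⁻⁵ N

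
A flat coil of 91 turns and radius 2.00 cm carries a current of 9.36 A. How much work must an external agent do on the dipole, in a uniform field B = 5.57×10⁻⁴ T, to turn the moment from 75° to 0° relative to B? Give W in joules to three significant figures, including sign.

m = NIA = NIπa² = 91·(9.36)·π·(0.0200)² = 1.07 A·m².
W_ext = ΔU = −mB cosθ₂ + mB cosθ₁ = mB(cosθ₁ − cosθ₂).
W = (1.07)(5.57×10⁻⁴)·(cos75° − cos0°) = (5.960×10⁻⁴)·(-0.7412) = -4.417×10⁻⁴ J.

W ≈ -4.42×10⁻⁴ J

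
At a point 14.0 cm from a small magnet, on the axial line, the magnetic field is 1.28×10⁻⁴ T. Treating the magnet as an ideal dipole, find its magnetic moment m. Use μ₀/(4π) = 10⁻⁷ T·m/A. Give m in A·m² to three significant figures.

m ≈ 1.76 A·m²

On axis B = (μ₀/4π)·2m/r³, so m = Br³·4π/(μ₀·2).
m = (1.28×10⁻⁴)·(0.140)³ / (2·10⁻⁷) = 1.756 A·m².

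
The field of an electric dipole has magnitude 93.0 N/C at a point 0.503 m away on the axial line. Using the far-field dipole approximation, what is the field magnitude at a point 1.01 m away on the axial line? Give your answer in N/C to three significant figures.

Dipole fields scale as 1/r³ in the far field; the geometry is the same at both points.
E₂ = E₁ · (r₁/r₂)³ = 93.0 · (0.503/1.01)³.
(r₁/r₂)³ = (0.498)³ = 0.1235.
E₂ ≈ 11.49 N/C.

E ≈ 11.5 N/C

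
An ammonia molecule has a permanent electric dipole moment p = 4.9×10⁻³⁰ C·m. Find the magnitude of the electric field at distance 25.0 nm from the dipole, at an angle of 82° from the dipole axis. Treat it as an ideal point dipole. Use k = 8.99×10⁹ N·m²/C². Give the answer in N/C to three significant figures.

E ≈ 2900 N/C

At angle θ the dipole field magnitude is E = (kp/r³)·√(1 + 3cos²θ).
kp/r³ = (8.99×10⁹)(4.90×10⁻³⁰) / (2.50×10⁻⁸)³ = 2819 N/C.
√(1 + 3cos²82°) = √(1 + 3·0.0194) = √1.0581 ≈ 1.0286.
E ≈ 2819 × 1.029 = 2900 N/C.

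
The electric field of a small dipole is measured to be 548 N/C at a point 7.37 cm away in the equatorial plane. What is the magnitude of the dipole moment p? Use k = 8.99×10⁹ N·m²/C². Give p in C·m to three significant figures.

p ≈ 2.44×10⁻¹¹ C·m

In the equatorial plane E = kp/r³, so p = Er³/(k).
p = (548)·(0.0737)³ / (8.99×10⁹) = 2.440×10⁻¹¹ C·m.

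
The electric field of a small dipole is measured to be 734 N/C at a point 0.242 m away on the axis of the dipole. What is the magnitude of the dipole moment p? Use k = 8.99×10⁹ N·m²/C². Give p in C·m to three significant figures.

p ≈ 5.79×10⁻¹⁰ C·m

On axis E = 2kp/r³, so p = Er³/(2k).
p = (734)·(0.242)³ / (2·8.99×10⁹) = 5.786×10⁻¹⁰ C·m.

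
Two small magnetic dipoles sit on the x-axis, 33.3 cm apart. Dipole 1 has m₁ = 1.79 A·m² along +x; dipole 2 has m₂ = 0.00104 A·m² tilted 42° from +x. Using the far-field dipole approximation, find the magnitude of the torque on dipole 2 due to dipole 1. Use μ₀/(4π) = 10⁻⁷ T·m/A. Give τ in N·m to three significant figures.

τ ≈ 6.75×10⁻⁹ N·m

Dipole B is on the axis of dipole A, so B₁ there is axial: B₁ = (μ₀/4π)·2m₁/r³ along +x.
B₁ = 2(10⁻⁷)(1.79)/(0.333)³ = 9.695×10⁻⁶ T.
τ = m₂ B₁ sinθ.
τ = (0.00104)(9.695×10⁻⁶)·sin42° = 6.747×10⁻⁹ N·m.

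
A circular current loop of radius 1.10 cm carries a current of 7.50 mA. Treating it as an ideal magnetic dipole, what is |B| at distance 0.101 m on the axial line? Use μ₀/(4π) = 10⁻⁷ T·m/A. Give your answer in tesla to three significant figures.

Magnetic moment m = IA = Iπa² = (0.00750)·π·(0.0110)² = 2.851×10⁻⁶ A·m².
On axis B = (μ₀/4π)·2m/r³.
B = 2·(10⁻⁷)·(2.851×10⁻⁶) / (0.101)³ = 5.534×10⁻¹⁰ T.

B ≈ 5.53×10⁻¹⁰ T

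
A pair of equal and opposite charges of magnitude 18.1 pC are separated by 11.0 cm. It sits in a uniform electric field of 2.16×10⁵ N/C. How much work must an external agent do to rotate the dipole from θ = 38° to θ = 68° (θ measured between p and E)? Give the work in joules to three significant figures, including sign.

W ≈ 1.78×10⁻⁷ J

Dipole moment p = qd = (1.81×10⁻¹¹ C)(0.110 m) = 1.991×10⁻¹² C·m.
W_ext = ΔU = U(θ₂) − U(θ₁) = −pE cosθ₂ − (−pE cosθ₁) = pE(cosθ₁ − cosθ₂).
W = (1.991×10⁻¹²)(2.16×10⁵)·(cos38° − cos68°) = (4.301×10⁻⁷)·(+0.4134) = 1.778×10⁻⁷ J.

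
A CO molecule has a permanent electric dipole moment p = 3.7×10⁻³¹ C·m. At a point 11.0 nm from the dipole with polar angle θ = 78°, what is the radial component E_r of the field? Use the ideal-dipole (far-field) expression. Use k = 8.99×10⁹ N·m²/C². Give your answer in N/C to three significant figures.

For a dipole, E_r = (2kp cosθ)/r³.
kp/r³ = (8.99×10⁹)(3.70×10⁻³¹)/(1.10×10⁻⁸)³ = 2499 N/C.
E_r = 2·2499·cos78° = 1039 N/C.

E_r ≈ 1040 N/C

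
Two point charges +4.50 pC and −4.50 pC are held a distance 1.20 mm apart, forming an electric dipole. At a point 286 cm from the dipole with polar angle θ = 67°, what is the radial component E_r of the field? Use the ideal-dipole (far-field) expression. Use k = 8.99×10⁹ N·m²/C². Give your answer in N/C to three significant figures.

Dipole moment p = qd = (4.50×10⁻¹² C)(0.00120 m) = 5.40×10⁻¹⁵ C·m.
For a dipole, E_r = (2kp cosθ)/r³.
kp/r³ = (8.99×10⁹)(5.40×10⁻¹⁵)/(2.86)³ = 2.075×10⁻⁶ N/C.
E_r = 2·2.075×10⁻⁶·cos67° = 1.622×10⁻⁶ N/C.

E_r ≈ 1.62×10⁻⁶ N/C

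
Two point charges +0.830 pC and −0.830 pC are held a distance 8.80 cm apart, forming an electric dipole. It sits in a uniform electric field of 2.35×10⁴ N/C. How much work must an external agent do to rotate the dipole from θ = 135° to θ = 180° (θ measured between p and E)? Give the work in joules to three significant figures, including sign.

Dipole moment p = qd = (8.30×10⁻¹³ C)(0.0880 m) = 7.304×10⁻¹⁴ C·m.
W_ext = ΔU = U(θ₂) − U(θ₁) = −pE cosθ₂ − (−pE cosθ₁) = pE(cosθ₁ − cosθ₂).
W = (7.304×10⁻¹⁴)(2.35×10⁴)·(cos135° − cos180°) = (1.716×10⁻⁹)·(+0.2929) = 5.027×10⁻¹⁰ J.

W ≈ 5.03×10⁻¹⁰ J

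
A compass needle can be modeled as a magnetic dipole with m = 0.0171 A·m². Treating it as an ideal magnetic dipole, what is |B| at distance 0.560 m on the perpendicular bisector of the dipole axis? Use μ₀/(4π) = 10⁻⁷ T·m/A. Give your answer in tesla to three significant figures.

B ≈ 9.74×10⁻⁹ T

In the equatorial plane B = (μ₀/4π)·m/r³ (half the axial value).
B = (10⁻⁷)·(0.0171) / (0.560)³ = 9.737×10⁻⁹ T.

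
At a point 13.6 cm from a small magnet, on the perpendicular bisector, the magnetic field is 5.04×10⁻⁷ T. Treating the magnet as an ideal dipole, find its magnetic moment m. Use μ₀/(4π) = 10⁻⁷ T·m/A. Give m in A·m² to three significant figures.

m ≈ 0.0127 A·m²

In the equatorial plane B = (μ₀/4π)·m/r³, so m = Br³·4π/(μ₀).
m = (5.04×10⁻⁷)·(0.136)³ / (10⁻⁷) = 0.01268 A·m².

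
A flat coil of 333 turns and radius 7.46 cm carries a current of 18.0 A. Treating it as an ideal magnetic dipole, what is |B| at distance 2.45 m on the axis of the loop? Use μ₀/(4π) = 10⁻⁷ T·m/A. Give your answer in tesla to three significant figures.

m = NIA = NIπa² = 333·(18.0)·π·(0.0746)² = 104.8 A·m².
On axis B = (μ₀/4π)·2m/r³.
B = 2·(10⁻⁷)·(104.8) / (2.45)³ = 1.425×10⁻⁶ T.

B ≈ 1.43×10⁻⁶ T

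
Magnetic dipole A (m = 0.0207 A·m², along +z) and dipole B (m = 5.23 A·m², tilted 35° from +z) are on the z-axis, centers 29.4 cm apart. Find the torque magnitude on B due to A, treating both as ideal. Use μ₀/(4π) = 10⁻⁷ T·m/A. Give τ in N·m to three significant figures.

Dipole B is on the axis of dipole A, so B₁ there is axial: B₁ = (μ₀/4π)·2m₁/r³ along +z.
B₁ = 2(10⁻⁷)(0.0207)/(0.294)³ = 1.629×10⁻⁷ T.
τ = m₂ B₁ sinθ.
τ = (5.23)(1.629×10⁻⁷)·sin35° = 4.887×10⁻⁷ N·m.

τ ≈ 4.89×10⁻⁷ N·m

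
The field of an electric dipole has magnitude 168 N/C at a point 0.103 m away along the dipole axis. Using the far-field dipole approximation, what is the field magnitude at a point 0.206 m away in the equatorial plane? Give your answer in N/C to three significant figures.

E ≈ 10.5 N/C

Dipole fields scale as 1/r³ in the far field.
The axial field is twice the equatorial field at the same r, so the geometry factor is 1/2.
E₂ = E₁ · (1/2) · (r₁/r₂)³ = 168 · 0.5 · (0.103/0.206)³.
(r₁/r₂)³ = (0.5)³ = 0.125.
E₂ ≈ 10.50 N/C.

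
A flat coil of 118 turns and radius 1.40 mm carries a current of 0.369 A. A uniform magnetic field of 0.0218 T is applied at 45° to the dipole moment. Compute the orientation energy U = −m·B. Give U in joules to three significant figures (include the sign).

U ≈ -4.13×10⁻⁶ J

m = NIA = NIπa² = 118·(0.369)·π·(0.00140)² = 2.681×10⁻⁴ A·m².
U = −m·B = −mB cosθ.
U = −(2.681×10⁻⁴)(0.0218)·cos45° = -4.133×10⁻⁶ J.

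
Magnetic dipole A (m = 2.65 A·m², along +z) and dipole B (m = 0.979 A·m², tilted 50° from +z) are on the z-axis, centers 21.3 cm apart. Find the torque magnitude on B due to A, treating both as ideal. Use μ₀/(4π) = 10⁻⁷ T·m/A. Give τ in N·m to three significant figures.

Dipole B is on the axis of dipole A, so B₁ there is axial: B₁ = (μ₀/4π)·2m₁/r³ along +z.
B₁ = 2(10⁻⁷)(2.65)/(0.213)³ = 5.485×10⁻⁵ T.
τ = m₂ B₁ sinθ.
τ = (0.979)(5.485×10⁻⁵)·sin50° = 4.113×10⁻⁵ N·m.

τ ≈ 4.11×10⁻⁵ N·m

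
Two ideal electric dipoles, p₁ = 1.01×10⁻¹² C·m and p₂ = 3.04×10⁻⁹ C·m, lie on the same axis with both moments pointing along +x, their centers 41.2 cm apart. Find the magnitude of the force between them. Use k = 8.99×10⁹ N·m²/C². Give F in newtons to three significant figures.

On-axis field of dipole 1 at distance r: E = 2kp₁/r³. Force on dipole 2 is F = p₂·dE/dr (gradient along axis).
dE/dr = −6kp₁/r⁴, so |F| = 6kp₁p₂/r⁴ (attractive for aligned moments).
F = 6(8.99×10⁹)(1.01×10⁻¹²)(3.04×10⁻⁹)/(0.412)⁴ = 5.748×10⁻⁹ N.

F ≈ 5.75×10⁻⁹ N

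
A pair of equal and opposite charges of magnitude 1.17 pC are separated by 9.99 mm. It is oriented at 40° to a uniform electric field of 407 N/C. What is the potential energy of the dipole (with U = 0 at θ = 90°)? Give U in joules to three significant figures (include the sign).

Dipole moment p = qd = (1.17×10⁻¹² C)(0.00999 m) = 1.169×10⁻¹⁴ C·m.
U = −p·E = −pE cosθ.
U = −(1.169×10⁻¹⁴)(407)·cos40° = -3.645×10⁻¹² J.

U ≈ -3.64×10⁻¹² J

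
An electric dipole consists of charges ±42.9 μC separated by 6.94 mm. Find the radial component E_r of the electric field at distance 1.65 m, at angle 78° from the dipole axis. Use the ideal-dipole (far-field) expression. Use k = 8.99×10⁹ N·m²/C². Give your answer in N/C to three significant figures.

Dipole moment p = qd = (4.29×10⁻⁵ C)(0.00694 m) = 2.977×10⁻⁷ C·m.
For a dipole, E_r = (2kp cosθ)/r³.
kp/r³ = (8.99×10⁹)(2.977×10⁻⁷)/(1.65)³ = 595.8 N/C.
E_r = 2·595.8·cos78° = 247.7 N/C.

E_r ≈ 248 N/C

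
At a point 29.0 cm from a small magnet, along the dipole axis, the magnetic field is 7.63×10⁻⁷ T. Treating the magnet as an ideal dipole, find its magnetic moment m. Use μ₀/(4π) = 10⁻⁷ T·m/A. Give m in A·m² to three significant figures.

On axis B = (μ₀/4π)·2m/r³, so m = Br³·4π/(μ₀·2).
m = (7.63×10⁻⁷)·(0.290)³ / (2·10⁻⁷) = 0.09304 A·m².

m ≈ 0.0930 A·m²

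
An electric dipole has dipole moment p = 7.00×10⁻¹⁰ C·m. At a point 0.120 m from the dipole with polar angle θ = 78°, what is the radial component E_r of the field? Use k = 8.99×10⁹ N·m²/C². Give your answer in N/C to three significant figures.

E_r ≈ 1510 N/C

For a dipole, E_r = (2kp cosθ)/r³.
kp/r³ = (8.99×10⁹)(7.00×10⁻¹⁰)/(0.120)³ = 3642 N/C.
E_r = 2·3642·cos78° = 1514 N/C.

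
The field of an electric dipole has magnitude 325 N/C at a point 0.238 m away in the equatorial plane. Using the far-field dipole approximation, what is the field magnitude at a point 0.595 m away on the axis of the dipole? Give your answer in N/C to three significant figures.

E ≈ 41.6 N/C

Dipole fields scale as 1/r³ in the far field.
The axial field is twice the equatorial field at the same r, so the geometry factor is 2/1.
E₂ = E₁ · (2/1) · (r₁/r₂)³ = 325 · 2 · (0.238/0.595)³.
(r₁/r₂)³ = (0.4)³ = 0.064.
E₂ ≈ 41.60 N/C.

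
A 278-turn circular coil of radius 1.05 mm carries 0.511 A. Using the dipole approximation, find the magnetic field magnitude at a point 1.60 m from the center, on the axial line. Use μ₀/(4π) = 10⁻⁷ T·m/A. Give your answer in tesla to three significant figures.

B ≈ 2.40×10⁻¹¹ T

m = NIA = NIπa² = 278·(0.511)·π·(0.00105)² = 4.92×10⁻⁴ A·m².
On axis B = (μ₀/4π)·2m/r³.
B = 2·(10⁻⁷)·(4.92×10⁻⁴) / (1.60)³ = 2.402×10⁻¹¹ T.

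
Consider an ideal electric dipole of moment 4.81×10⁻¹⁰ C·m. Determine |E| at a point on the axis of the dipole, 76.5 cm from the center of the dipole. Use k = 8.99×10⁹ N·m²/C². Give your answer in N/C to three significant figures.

E ≈ 19.3 N/C

On the dipole axis E = 2kp/r³.
E = 2·(8.99×10⁹)(4.81×10⁻¹⁰) / (0.765)³ = 19.32 N/C.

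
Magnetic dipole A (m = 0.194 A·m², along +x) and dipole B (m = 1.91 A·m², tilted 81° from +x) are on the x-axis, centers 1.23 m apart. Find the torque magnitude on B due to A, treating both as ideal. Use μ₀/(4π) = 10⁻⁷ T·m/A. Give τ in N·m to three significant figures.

τ ≈ 3.93×10⁻⁸ N·m

Dipole B is on the axis of dipole A, so B₁ there is axial: B₁ = (μ₀/4π)·2m₁/r³ along +x.
B₁ = 2(10⁻⁷)(0.194)/(1.23)³ = 2.085×10⁻⁸ T.
τ = m₂ B₁ sinθ.
τ = (1.91)(2.085×10⁻⁸)·sin81° = 3.933×10⁻⁸ N·m.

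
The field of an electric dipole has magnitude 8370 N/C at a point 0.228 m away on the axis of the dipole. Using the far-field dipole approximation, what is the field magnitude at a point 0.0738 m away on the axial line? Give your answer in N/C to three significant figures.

E ≈ 2.47×10⁵ N/C

Dipole fields scale as 1/r³ in the far field; the geometry is the same at both points.
E₂ = E₁ · (r₁/r₂)³ = 8370 · (0.228/0.0738)³.
(r₁/r₂)³ = (3.089)³ = 29.49.
E₂ ≈ 2.468×10⁵ N/C.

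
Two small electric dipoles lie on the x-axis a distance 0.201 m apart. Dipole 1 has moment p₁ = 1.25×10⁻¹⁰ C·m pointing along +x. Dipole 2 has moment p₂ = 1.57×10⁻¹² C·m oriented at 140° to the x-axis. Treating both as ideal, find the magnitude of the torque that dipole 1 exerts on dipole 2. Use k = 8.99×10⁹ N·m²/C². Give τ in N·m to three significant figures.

τ ≈ 2.79×10⁻¹⁰ N·m

The second dipole sits on the axis of the first, so the field there is axial: E₁ = 2kp₁/r³ along +x.
E₁ = 2(8.99×10⁹)(1.25×10⁻¹⁰)/(0.201)³ = 276.8 N/C.
Torque on the second dipole: τ = p₂ E₁ sinθ.
τ = (1.57×10⁻¹²)(276.8)·sin140° = 2.793×10⁻¹⁰ N·m.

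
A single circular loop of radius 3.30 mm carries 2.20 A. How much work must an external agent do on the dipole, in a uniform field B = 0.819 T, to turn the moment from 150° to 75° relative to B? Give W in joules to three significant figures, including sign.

Magnetic moment m = IA = Iπa² = (2.20)·π·(0.00330)² = 7.527×10⁻⁵ A·m².
W_ext = ΔU = −mB cosθ₂ + mB cosθ₁ = mB(cosθ₁ − cosθ₂).
W = (7.527×10⁻⁵)(0.819)·(cos150° − cos75°) = (6.165×10⁻⁵)·(-1.1248) = -6.934×10⁻⁵ J.

W ≈ -6.93×10⁻⁵ J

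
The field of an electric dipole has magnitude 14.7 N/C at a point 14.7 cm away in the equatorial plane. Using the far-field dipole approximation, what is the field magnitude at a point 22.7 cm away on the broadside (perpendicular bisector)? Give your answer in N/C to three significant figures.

E ≈ 3.99 N/C

Dipole fields scale as 1/r³ in the far field; the geometry is the same at both points.
E₂ = E₁ · (r₁/r₂)³ = 14.7 · (14.7/22.7)³.
(r₁/r₂)³ = (0.6476)³ = 0.2716.
E₂ ≈ 3.992 N/C.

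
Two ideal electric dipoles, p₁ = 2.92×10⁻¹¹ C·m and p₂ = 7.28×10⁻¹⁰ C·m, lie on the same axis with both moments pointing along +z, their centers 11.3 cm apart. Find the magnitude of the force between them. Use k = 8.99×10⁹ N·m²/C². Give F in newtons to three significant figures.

F ≈ 7.03×10⁻⁶ N

On-axis field of dipole 1 at distance r: E = 2kp₁/r³. Force on dipole 2 is F = p₂·dE/dr (gradient along axis).
dE/dr = −6kp₁/r⁴, so |F| = 6kp₁p₂/r⁴ (attractive for aligned moments).
F = 6(8.99×10⁹)(2.92×10⁻¹¹)(7.28×10⁻¹⁰)/(0.113)⁴ = 7.033×10⁻⁶ N.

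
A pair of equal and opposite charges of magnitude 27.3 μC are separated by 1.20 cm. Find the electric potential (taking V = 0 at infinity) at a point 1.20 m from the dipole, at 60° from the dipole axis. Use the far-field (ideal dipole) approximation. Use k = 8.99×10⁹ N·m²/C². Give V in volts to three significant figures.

V ≈ 1020 V

Dipole moment p = qd = (2.73×10⁻⁵ C)(0.0120 m) = 3.276×10⁻⁷ C·m.
The dipole potential is V = kp cosθ / r².
V = (8.99×10⁹)(3.276×10⁻⁷)·cos60° / (1.20)² = 1023 V.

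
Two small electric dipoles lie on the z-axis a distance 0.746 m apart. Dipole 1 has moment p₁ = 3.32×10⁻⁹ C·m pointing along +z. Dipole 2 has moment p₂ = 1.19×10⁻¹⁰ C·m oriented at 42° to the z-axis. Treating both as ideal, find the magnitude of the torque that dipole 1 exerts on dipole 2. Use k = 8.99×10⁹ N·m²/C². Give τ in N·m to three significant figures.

The second dipole sits on the axis of the first, so the field there is axial: E₁ = 2kp₁/r³ along +z.
E₁ = 2(8.99×10⁹)(3.32×10⁻⁹)/(0.746)³ = 143.8 N/C.
Torque on the second dipole: τ = p₂ E₁ sinθ.
τ = (1.19×10⁻¹⁰)(143.8)·sin42° = 1.145×10⁻⁸ N·m.

τ ≈ 1.14×10⁻⁸ N·m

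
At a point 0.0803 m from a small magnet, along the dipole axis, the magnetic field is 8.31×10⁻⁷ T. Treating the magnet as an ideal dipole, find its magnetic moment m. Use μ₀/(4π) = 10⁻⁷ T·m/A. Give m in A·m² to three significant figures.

On axis B = (μ₀/4π)·2m/r³, so m = Br³·4π/(μ₀·2).
m = (8.31×10⁻⁷)·(0.0803)³ / (2·10⁻⁷) = 0.002151 A·m².

m ≈ 0.00215 A·m²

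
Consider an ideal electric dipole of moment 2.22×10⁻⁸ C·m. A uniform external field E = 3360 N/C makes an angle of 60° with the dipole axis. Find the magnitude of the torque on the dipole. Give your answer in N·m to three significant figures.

Torque on an electric dipole: τ = pE sinθ.
τ = (2.22×10⁻⁸)(3360)·sin60° = 6.460×10⁻⁵ N·m.

τ ≈ 6.46×10⁻⁵ N·m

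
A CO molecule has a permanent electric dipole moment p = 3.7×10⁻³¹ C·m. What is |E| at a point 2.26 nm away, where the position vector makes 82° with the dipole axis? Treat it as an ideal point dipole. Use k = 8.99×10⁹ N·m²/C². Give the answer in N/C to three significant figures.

At angle θ the dipole field magnitude is E = (kp/r³)·√(1 + 3cos²θ).
kp/r³ = (8.99×10⁹)(3.70×10⁻³¹) / (2.26×10⁻⁹)³ = 2.882×10⁵ N/C.
√(1 + 3cos²82°) = √(1 + 3·0.0194) = √1.0581 ≈ 1.0286.
E ≈ 2.882×10⁵ × 1.029 = 2.964×10⁵ N/C.

E ≈ 2.96×10⁵ N/C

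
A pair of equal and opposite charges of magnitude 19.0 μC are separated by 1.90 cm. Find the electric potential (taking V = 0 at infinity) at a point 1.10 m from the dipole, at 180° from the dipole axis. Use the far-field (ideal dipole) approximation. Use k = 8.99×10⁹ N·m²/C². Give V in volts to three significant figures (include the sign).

V ≈ -2680 V

Dipole moment p = qd = (1.90×10⁻⁵ C)(0.0190 m) = 3.61×10⁻⁷ C·m.
The dipole potential is V = kp cosθ / r².
V = (8.99×10⁹)(3.61×10⁻⁷)·cos180° / (1.10)² = -2682 V.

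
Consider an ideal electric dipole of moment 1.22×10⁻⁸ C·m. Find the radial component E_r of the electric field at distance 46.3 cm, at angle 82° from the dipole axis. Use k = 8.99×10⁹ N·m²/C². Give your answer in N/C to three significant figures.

For a dipole, E_r = (2kp cosθ)/r³.
kp/r³ = (8.99×10⁹)(1.22×10⁻⁸)/(0.463)³ = 1105 N/C.
E_r = 2·1105·cos82° = 307.6 N/C.

E_r ≈ 308 N/C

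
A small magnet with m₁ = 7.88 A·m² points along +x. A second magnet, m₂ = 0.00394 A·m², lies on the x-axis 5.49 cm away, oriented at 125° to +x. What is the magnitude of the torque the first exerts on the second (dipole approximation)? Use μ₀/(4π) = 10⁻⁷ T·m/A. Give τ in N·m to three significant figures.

Dipole B is on the axis of dipole A, so B₁ there is axial: B₁ = (μ₀/4π)·2m₁/r³ along +x.
B₁ = 2(10⁻⁷)(7.88)/(0.0549)³ = 0.009524 T.
τ = m₂ B₁ sinθ.
τ = (0.00394)(0.009524)·sin125° = 3.074×10⁻⁵ N·m.

τ ≈ 3.07×10⁻⁵ N·m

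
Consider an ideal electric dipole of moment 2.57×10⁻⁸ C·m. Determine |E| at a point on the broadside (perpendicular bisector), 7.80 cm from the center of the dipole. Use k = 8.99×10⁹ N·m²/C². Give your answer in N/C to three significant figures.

On the perpendicular bisector E = kp/r³ (half the axial value at the same distance).
E = (8.99×10⁹)(2.57×10⁻⁸) / (0.0780)³ = 4.869×10⁵ N/C.

E ≈ 4.87×10⁵ N/C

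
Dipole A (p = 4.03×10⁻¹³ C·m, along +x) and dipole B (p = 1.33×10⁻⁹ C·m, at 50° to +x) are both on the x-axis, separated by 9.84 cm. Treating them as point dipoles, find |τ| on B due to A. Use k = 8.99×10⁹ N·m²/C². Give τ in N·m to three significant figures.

The second dipole sits on the axis of the first, so the field there is axial: E₁ = 2kp₁/r³ along +x.
E₁ = 2(8.99×10⁹)(4.03×10⁻¹³)/(0.0984)³ = 7.605 N/C.
Torque on the second dipole: τ = p₂ E₁ sinθ.
τ = (1.33×10⁻⁹)(7.605)·sin50° = 7.748×10⁻⁹ N·m.

τ ≈ 7.75×10⁻⁹ N·m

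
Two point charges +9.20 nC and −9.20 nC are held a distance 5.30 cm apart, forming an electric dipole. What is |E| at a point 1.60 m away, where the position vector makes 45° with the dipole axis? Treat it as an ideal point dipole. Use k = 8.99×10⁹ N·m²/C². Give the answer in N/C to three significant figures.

Dipole moment p = qd = (9.20×10⁻⁹ C)(0.0530 m) = 4.876×10⁻¹⁰ C·m.
At angle θ the dipole field magnitude is E = (kp/r³)·√(1 + 3cos²θ).
kp/r³ = (8.99×10⁹)(4.876×10⁻¹⁰) / (1.60)³ = 1.070 N/C.
√(1 + 3cos²45°) = √(1 + 3·0.5000) = √2.5000 ≈ 1.5811.
E ≈ 1.070 × 1.581 = 1.692 N/C.

E ≈ 1.69 N/C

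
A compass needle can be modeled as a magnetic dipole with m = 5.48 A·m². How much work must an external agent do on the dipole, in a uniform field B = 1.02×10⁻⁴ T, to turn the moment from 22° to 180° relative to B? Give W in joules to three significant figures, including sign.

W ≈ 0.00108 J

W_ext = ΔU = −mB cosθ₂ + mB cosθ₁ = mB(cosθ₁ − cosθ₂).
W = (5.48)(1.02×10⁻⁴)·(cos22° − cos180°) = (5.590×10⁻⁴)·(+1.9272) = 0.001077 J.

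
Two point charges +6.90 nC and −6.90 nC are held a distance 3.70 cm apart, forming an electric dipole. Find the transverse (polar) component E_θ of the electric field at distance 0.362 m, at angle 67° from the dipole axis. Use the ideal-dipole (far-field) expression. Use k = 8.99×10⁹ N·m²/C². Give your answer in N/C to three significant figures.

E_θ ≈ 44.5 N/C

Dipole moment p = qd = (6.90×10⁻⁹ C)(0.0370 m) = 2.553×10⁻¹⁰ C·m.
For a dipole, E_θ = (kp sinθ)/r³.
kp/r³ = (8.99×10⁹)(2.553×10⁻¹⁰)/(0.362)³ = 48.38 N/C.
E_θ = 48.38·sin67° = 44.54 N/C.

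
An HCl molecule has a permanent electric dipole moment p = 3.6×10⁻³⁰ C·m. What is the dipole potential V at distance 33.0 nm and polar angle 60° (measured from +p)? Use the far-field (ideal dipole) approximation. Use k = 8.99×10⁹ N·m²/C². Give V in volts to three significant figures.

The dipole potential is V = kp cosθ / r².
V = (8.99×10⁹)(3.60×10⁻³⁰)·cos60° / (3.30×10⁻⁸)² = 1.486×10⁻⁵ V.

V ≈ 1.49×10⁻⁵ V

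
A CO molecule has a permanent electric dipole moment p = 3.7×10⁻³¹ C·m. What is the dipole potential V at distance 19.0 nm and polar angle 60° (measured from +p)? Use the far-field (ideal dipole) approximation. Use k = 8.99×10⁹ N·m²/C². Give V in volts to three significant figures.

The dipole potential is V = kp cosθ / r².
V = (8.99×10⁹)(3.70×10⁻³¹)·cos60° / (1.90×10⁻⁸)² = 4.607×10⁻⁶ V.

V ≈ 4.61×10⁻⁶ V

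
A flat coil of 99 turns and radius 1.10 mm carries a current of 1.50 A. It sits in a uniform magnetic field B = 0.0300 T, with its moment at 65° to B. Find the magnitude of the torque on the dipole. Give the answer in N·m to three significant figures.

m = NIA = NIπa² = 99·(1.50)·π·(0.00110)² = 5.645×10⁻⁴ A·m².
Torque on a magnetic dipole: τ = mB sinθ.
τ = (5.645×10⁻⁴)(0.0300)·sin65° = 1.535×10⁻⁵ N·m.

τ ≈ 1.53×10⁻⁵ N·m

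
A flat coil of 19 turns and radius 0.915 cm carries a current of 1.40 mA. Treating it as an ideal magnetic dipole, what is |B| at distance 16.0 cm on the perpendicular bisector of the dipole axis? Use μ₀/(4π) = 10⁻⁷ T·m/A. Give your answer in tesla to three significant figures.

B ≈ 1.71×10⁻¹⁰ T

m = NIA = NIπa² = 19·(0.00140)·π·(0.00915)² = 6.996×10⁻⁶ A·m².
In the equatorial plane B = (μ₀/4π)·m/r³ (half the axial value).
B = (10⁻⁷)·(6.996×10⁻⁶) / (0.160)³ = 1.708×10⁻¹⁰ T.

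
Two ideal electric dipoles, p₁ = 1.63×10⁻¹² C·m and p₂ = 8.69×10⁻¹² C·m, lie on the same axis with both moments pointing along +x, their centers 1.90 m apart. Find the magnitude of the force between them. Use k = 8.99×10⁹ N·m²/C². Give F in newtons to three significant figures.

On-axis field of dipole 1 at distance r: E = 2kp₁/r³. Force on dipole 2 is F = p₂·dE/dr (gradient along axis).
dE/dr = −6kp₁/r⁴, so |F| = 6kp₁p₂/r⁴ (attractive for aligned moments).
F = 6(8.99×10⁹)(1.63×10⁻¹²)(8.69×10⁻¹²)/(1.90)⁴ = 5.863×10⁻¹⁴ N.

F ≈ 5.86×10⁻¹⁴ N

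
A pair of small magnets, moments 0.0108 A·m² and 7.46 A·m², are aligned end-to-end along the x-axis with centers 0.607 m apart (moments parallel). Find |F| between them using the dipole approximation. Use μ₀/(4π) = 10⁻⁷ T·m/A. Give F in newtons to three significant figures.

On-axis B of dipole 1: B = (μ₀/4π)·2m₁/r³. Force on dipole 2: F = m₂·dB/dr.
dB/dr = −(μ₀/4π)·6m₁/r⁴, so |F| = (μ₀/4π)·6m₁m₂/r⁴.
F = 6(10⁻⁷)(0.0108)(7.46)/(0.607)⁴ = 3.561×10⁻⁷ N.

F ≈ 3.56×10⁻⁷ N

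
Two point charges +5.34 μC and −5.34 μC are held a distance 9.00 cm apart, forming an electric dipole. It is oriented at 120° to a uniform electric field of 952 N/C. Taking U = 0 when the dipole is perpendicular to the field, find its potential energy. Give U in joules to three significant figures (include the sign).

Dipole moment p = qd = (5.34×10⁻⁶ C)(0.0900 m) = 4.806×10⁻⁷ C·m.
U = −p·E = −pE cosθ.
U = −(4.806×10⁻⁷)(952)·cos120° = 2.288×10⁻⁴ J.

U ≈ 2.29×10⁻⁴ J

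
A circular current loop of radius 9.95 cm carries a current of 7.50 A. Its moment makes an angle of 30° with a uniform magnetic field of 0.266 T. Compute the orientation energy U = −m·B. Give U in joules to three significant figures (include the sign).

Magnetic moment m = IA = Iπa² = (7.50)·π·(0.0995)² = 0.2333 A·m².
U = −m·B = −mB cosθ.
U = −(0.2333)(0.266)·cos30° = -0.05374 J.

U ≈ -0.0537 J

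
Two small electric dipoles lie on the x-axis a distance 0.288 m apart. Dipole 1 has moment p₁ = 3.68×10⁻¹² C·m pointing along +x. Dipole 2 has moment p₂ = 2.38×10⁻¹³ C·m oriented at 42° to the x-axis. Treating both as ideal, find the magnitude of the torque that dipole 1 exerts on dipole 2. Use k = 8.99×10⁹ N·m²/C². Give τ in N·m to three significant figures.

τ ≈ 4.41×10⁻¹³ N·m

The second dipole sits on the axis of the first, so the field there is axial: E₁ = 2kp₁/r³ along +x.
E₁ = 2(8.99×10⁹)(3.68×10⁻¹²)/(0.288)³ = 2.770 N/C.
Torque on the second dipole: τ = p₂ E₁ sinθ.
τ = (2.38×10⁻¹³)(2.770)·sin42° = 4.411×10⁻¹³ N·m.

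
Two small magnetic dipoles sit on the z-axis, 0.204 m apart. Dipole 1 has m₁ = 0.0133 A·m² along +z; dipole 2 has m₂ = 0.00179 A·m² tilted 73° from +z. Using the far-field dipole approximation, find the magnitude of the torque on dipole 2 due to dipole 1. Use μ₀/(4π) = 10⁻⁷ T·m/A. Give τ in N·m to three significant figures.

Dipole B is on the axis of dipole A, so B₁ there is axial: B₁ = (μ₀/4π)·2m₁/r³ along +z.
B₁ = 2(10⁻⁷)(0.0133)/(0.204)³ = 3.133×10⁻⁷ T.
τ = m₂ B₁ sinθ.
τ = (0.00179)(3.133×10⁻⁷)·sin73° = 5.363×10⁻¹⁰ N·m.

τ ≈ 5.36×10⁻¹⁰ N·m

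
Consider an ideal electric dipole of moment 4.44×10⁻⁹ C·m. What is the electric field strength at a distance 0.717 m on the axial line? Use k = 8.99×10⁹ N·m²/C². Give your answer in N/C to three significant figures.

On the dipole axis E = 2kp/r³.
E = 2·(8.99×10⁹)(4.44×10⁻⁹) / (0.717)³ = 216.6 N/C.

E ≈ 217 N/C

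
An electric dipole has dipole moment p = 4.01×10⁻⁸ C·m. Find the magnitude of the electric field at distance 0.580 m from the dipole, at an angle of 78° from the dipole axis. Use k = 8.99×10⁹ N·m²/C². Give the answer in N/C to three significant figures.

At angle θ the dipole field magnitude is E = (kp/r³)·√(1 + 3cos²θ).
kp/r³ = (8.99×10⁹)(4.01×10⁻⁸) / (0.580)³ = 1848 N/C.
√(1 + 3cos²78°) = √(1 + 3·0.0432) = √1.1297 ≈ 1.0629.
E ≈ 1848 × 1.063 = 1964 N/C.

E ≈ 1960 N/C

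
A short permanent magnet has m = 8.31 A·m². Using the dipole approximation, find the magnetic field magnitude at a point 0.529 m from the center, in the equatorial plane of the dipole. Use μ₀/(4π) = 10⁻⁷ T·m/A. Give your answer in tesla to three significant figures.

In the equatorial plane B = (μ₀/4π)·m/r³ (half the axial value).
B = (10⁻⁷)·(8.31) / (0.529)³ = 5.614×10⁻⁶ T.

B ≈ 5.61×10⁻⁶ T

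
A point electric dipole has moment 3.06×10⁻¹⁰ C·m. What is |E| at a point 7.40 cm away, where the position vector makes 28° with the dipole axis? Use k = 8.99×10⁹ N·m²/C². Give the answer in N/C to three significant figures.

At angle θ the dipole field magnitude is E = (kp/r³)·√(1 + 3cos²θ).
kp/r³ = (8.99×10⁹)(3.06×10⁻¹⁰) / (0.0740)³ = 6789 N/C.
√(1 + 3cos²28°) = √(1 + 3·0.7796) = √3.3388 ≈ 1.8272.
E ≈ 6789 × 1.827 = 1.240×10⁴ N/C.

E ≈ 1.24×10⁴ N/C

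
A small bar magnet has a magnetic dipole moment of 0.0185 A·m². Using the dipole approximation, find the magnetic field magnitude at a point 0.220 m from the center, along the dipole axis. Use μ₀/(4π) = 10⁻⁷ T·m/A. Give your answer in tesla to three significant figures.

On axis B = (μ₀/4π)·2m/r³.
B = 2·(10⁻⁷)·(0.0185) / (0.220)³ = 3.475×10⁻⁷ T.

B ≈ 3.47×10⁻⁷ T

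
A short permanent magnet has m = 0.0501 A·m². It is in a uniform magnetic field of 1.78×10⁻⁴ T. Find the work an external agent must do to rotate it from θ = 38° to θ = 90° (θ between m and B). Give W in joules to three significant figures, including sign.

W_ext = ΔU = −mB cosθ₂ + mB cosθ₁ = mB(cosθ₁ − cosθ₂).
W = (0.0501)(1.78×10⁻⁴)·(cos38° − cos90°) = (8.918×10⁻⁶)·(+0.7880) = 7.027×10⁻⁶ J.

W ≈ 7.03×10⁻⁶ J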